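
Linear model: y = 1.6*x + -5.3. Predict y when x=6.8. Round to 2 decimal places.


y = 1.6 * 6.8 + (-5.3)
= 10.88 + (-5.3)
= 5.58

5.58


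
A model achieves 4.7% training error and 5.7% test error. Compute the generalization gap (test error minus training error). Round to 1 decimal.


Generalization gap = test_error - train_error
= 5.7 - 4.7
= 1.0%
A small gap suggests good generalization.

1.0


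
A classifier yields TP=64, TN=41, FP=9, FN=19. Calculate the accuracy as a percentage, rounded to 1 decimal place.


Accuracy = (TP + TN) / (TP + TN + FP + FN) * 100
= (64 + 41) / (64 + 41 + 9 + 19)
= 105 / 133
= 0.7895
= 78.9%

78.9


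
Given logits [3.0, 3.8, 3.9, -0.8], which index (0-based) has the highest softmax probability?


Softmax is a monotonic transformation, so it preserves the argmax.
We need to find the index of the maximum logit.
Index 0: 3.0
Index 1: 3.8
Index 2: 3.9
Index 3: -0.8
Maximum logit = 3.9 at index 2

2


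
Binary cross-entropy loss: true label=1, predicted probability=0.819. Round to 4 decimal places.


For y=1: Loss = -log(p)
= -log(0.819)
= -(-0.1997)
= 0.1997

0.1997


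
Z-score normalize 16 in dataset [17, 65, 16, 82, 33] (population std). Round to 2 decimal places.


Mean = (17 + 65 + 16 + 82 + 33) / 5 = 42.6
Variance = sum((x_i - mean)^2) / n = 701.84
Std = sqrt(701.84) = 26.4923
Z = (x - mean) / std
= (16 - 42.6) / 26.4923
= -26.6 / 26.4923
= -1.00

-1.00


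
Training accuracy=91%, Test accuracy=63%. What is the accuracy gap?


Gap = train_accuracy - test_accuracy
= 91 - 63
= 28%
This large gap strongly indicates overfitting.

28


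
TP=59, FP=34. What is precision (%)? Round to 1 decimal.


Precision = TP / (TP + FP) * 100
= 59 / (59 + 34)
= 59 / 93
= 0.6344
= 63.4%

63.4


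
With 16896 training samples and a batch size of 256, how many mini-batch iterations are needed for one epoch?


Iterations per epoch = dataset_size / batch_size
= 16896 / 256
= 66

66


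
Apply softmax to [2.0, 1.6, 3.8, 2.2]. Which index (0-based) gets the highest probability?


Softmax is a monotonic transformation, so it preserves the argmax.
We need to find the index of the maximum logit.
Index 0: 2.0
Index 1: 1.6
Index 2: 3.8
Index 3: 2.2
Maximum logit = 3.8 at index 2

2


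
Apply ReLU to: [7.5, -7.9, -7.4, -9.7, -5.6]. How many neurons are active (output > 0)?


ReLU(x) = max(0, x) for each element:
ReLU(7.5) = 7.5
ReLU(-7.9) = 0
ReLU(-7.4) = 0
ReLU(-9.7) = 0
ReLU(-5.6) = 0
Active neurons (>0): 1

1


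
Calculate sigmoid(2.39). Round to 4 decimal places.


sigmoid(z) = 1 / (1 + exp(-z))
exp(-(2.39)) = exp(-2.39) = 0.0916
1 + 0.0916 = 1.0916
1 / 1.0916 = 0.9161

0.9161


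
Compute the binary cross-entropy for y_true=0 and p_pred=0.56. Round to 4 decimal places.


For y=0: Loss = -log(1-p)
= -log(1 - 0.56)
= -log(0.44)
= -(-0.821)
= 0.8210

0.8210


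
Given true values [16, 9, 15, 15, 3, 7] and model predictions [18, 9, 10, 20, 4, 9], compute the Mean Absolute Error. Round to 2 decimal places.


Absolute errors: [2, 0, 5, 5, 1, 2]
Sum of absolute errors = 15
MAE = 15 / 6 = 2.50

2.50


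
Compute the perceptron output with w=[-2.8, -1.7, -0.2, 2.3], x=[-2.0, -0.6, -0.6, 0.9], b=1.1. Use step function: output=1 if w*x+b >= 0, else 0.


z = w . x + b
= -2.8*-2.0 + -1.7*-0.6 + -0.2*-0.6 + 2.3*0.9 + 1.1
= 5.6 + 1.02 + 0.12 + 2.07 + 1.1
= 8.81 + 1.1
= 9.91
Since z = 9.91 >= 0, output = 1

1


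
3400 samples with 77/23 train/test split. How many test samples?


Train samples = 3400 * 77% = 2618
Test samples = 3400 - 2618
= 782

782


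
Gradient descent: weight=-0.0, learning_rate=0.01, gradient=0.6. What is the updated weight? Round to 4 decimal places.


w_new = w_old - lr * gradient
= -0.0 - 0.01 * 0.6
= -0.0 - (0.006)
= -0.0060

-0.0060


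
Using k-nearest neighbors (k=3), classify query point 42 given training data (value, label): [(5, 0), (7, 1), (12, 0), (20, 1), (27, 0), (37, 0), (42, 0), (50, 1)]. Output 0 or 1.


Distances from query 42:
Point 42 (class 0): distance = 0
Point 37 (class 0): distance = 5
Point 50 (class 1): distance = 8
K=3 nearest neighbors: classes = [0, 0, 1]
Votes for class 1: 1 / 3
Majority vote => class 0

0


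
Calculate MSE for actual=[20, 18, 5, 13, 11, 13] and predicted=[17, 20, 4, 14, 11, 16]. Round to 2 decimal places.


Differences: [3, -2, 1, -1, 0, -3]
Squared errors: [9, 4, 1, 1, 0, 9]
Sum of squared errors = 24
MSE = 24 / 6 = 4.00

4.00


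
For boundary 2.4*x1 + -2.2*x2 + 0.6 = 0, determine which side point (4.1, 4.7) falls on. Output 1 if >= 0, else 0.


Compute 2.4 * 4.1 + -2.2 * 4.7 + 0.6
= 9.84 + -10.34 + 0.6
= 0.1
Since 0.1 >= 0, the point is on the positive side.

1


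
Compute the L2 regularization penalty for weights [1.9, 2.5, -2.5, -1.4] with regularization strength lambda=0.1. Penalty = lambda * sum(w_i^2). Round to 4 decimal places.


Squaring each weight:
1.9^2 = 3.61
2.5^2 = 6.25
(-2.5)^2 = 6.25
(-1.4)^2 = 1.96
Sum of squares = 18.07
Penalty = 0.1 * 18.07 = 1.8070

1.8070


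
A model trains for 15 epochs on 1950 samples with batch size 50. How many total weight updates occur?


Iterations per epoch = 1950 / 50 = 39
Total updates = iterations_per_epoch * epochs
= 39 * 15
= 585

585


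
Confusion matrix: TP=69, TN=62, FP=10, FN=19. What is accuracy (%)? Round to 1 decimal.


Accuracy = (TP + TN) / (TP + TN + FP + FN) * 100
= (69 + 62) / (69 + 62 + 10 + 19)
= 131 / 160
= 0.8187
= 81.9%

81.9


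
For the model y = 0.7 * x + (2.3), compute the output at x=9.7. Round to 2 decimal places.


y = 0.7 * 9.7 + (2.3)
= 6.79 + (2.3)
= 9.09

9.09


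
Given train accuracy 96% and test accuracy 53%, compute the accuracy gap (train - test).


Gap = train_accuracy - test_accuracy
= 96 - 53
= 43%
This large gap strongly indicates overfitting.

43


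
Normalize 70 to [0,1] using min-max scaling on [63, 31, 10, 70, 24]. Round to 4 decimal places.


Min = 10, Max = 70
Range = 70 - 10 = 60
Scaled = (x - min) / (max - min)
= (70 - 10) / 60
= 60 / 60
= 1.0000

1.0000


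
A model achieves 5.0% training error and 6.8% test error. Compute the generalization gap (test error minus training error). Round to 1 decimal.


Generalization gap = test_error - train_error
= 6.8 - 5.0
= 1.8%
A small gap suggests good generalization.

1.8


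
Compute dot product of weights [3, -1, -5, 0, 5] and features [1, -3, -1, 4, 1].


Element-wise products:
3 * 1 = 3
-1 * -3 = 3
-5 * -1 = 5
0 * 4 = 0
5 * 1 = 5
Sum = 3 + 3 + 5 + 0 + 5
= 16

16


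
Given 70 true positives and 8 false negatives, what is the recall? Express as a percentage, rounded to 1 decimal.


Recall = TP / (TP + FN) * 100
= 70 / (70 + 8)
= 70 / 78
= 0.8974
= 89.7%

89.7


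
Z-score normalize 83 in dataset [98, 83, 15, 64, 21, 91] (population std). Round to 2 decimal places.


Mean = (98 + 83 + 15 + 64 + 21 + 91) / 6 = 62.0
Variance = sum((x_i - mean)^2) / n = 1078.6667
Std = sqrt(1078.6667) = 32.8431
Z = (x - mean) / std
= (83 - 62.0) / 32.8431
= 21.0 / 32.8431
= 0.64

0.64


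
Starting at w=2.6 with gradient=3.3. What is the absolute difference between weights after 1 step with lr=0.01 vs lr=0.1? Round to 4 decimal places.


With lr=0.01: w_new = 2.6 - 0.01 * 3.3 = 2.567
With lr=0.1: w_new = 2.6 - 0.1 * 3.3 = 2.27
Absolute difference = |2.567 - 2.27|
= 0.2970

0.2970


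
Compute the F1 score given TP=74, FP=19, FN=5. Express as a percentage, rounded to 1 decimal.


Precision = TP / (TP + FP) = 74 / 93 = 0.7957
Recall = TP / (TP + FN) = 74 / 79 = 0.9367
F1 = 2 * P * R / (P + R)
= 2 * 0.7957 * 0.9367 / (0.7957 + 0.9367)
= 1.4907 / 1.7324
= 0.8605
As percentage: 86.0%

86.0


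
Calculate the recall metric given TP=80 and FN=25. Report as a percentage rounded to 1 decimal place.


Recall = TP / (TP + FN) * 100
= 80 / (80 + 25)
= 80 / 105
= 0.7619
= 76.2%

76.2


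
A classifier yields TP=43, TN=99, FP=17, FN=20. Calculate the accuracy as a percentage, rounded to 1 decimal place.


Accuracy = (TP + TN) / (TP + TN + FP + FN) * 100
= (43 + 99) / (43 + 99 + 17 + 20)
= 142 / 179
= 0.7933
= 79.3%

79.3


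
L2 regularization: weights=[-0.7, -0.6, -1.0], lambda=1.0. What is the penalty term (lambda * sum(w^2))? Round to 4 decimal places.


Squaring each weight:
(-0.7)^2 = 0.49
(-0.6)^2 = 0.36
(-1.0)^2 = 1.0
Sum of squares = 1.85
Penalty = 1.0 * 1.85 = 1.8500

1.8500


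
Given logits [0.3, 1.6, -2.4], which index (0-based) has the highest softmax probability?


Softmax is a monotonic transformation, so it preserves the argmax.
We need to find the index of the maximum logit.
Index 0: 0.3
Index 1: 1.6
Index 2: -2.4
Maximum logit = 1.6 at index 1

1


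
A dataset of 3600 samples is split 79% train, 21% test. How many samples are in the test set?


Train samples = 3600 * 79% = 2844
Test samples = 3600 - 2844
= 756

756


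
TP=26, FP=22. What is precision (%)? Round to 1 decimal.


Precision = TP / (TP + FP) * 100
= 26 / (26 + 22)
= 26 / 48
= 0.5417
= 54.2%

54.2


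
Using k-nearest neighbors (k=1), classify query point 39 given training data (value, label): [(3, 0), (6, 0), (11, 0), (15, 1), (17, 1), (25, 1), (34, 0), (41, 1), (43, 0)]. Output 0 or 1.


Distances from query 39:
Point 41 (class 1): distance = 2
K=1 nearest neighbors: classes = [1]
Votes for class 1: 1 / 1
Majority vote => class 1

1


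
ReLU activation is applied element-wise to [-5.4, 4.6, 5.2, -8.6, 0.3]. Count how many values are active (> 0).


ReLU(x) = max(0, x) for each element:
ReLU(-5.4) = 0
ReLU(4.6) = 4.6
ReLU(5.2) = 5.2
ReLU(-8.6) = 0
ReLU(0.3) = 0.3
Active neurons (>0): 3

3


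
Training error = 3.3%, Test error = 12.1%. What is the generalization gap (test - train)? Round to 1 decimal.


Generalization gap = test_error - train_error
= 12.1 - 3.3
= 8.8%
A moderate gap.

8.8


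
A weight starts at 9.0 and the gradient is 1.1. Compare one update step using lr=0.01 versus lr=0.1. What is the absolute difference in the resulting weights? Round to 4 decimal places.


With lr=0.01: w_new = 9.0 - 0.01 * 1.1 = 8.989
With lr=0.1: w_new = 9.0 - 0.1 * 1.1 = 8.89
Absolute difference = |8.989 - 8.89|
= 0.0990

0.0990


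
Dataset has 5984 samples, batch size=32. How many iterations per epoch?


Iterations per epoch = dataset_size / batch_size
= 5984 / 32
= 187

187


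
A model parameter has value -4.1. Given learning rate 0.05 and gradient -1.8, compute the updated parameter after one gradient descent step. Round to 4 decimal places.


w_new = w_old - lr * gradient
= -4.1 - 0.05 * -1.8
= -4.1 - (-0.09)
= -4.0100

-4.0100


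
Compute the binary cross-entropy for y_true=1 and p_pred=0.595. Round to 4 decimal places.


For y=1: Loss = -log(p)
= -log(0.595)
= -(-0.5192)
= 0.5192

0.5192


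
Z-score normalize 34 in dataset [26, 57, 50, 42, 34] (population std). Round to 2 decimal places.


Mean = (26 + 57 + 50 + 42 + 34) / 5 = 41.8
Variance = sum((x_i - mean)^2) / n = 121.76
Std = sqrt(121.76) = 11.0345
Z = (x - mean) / std
= (34 - 41.8) / 11.0345
= -7.8 / 11.0345
= -0.71

-0.71


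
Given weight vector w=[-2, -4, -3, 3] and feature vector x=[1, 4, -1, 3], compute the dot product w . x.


Element-wise products:
-2 * 1 = -2
-4 * 4 = -16
-3 * -1 = 3
3 * 3 = 9
Sum = -2 + -16 + 3 + 9
= -6

-6


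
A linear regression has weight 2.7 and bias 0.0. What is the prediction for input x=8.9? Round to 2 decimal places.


y = 2.7 * 8.9 + (0.0)
= 24.03 + (0.0)
= 24.03

24.03


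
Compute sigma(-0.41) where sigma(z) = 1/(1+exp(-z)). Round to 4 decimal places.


sigmoid(z) = 1 / (1 + exp(-z))
exp(-(-0.41)) = exp(0.41) = 1.5068
1 + 1.5068 = 2.5068
1 / 2.5068 = 0.3989

0.3989


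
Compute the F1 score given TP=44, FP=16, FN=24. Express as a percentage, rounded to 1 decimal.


Precision = TP / (TP + FP) = 44 / 60 = 0.7333
Recall = TP / (TP + FN) = 44 / 68 = 0.6471
F1 = 2 * P * R / (P + R)
= 2 * 0.7333 * 0.6471 / (0.7333 + 0.6471)
= 0.949 / 1.3804
= 0.6875
As percentage: 68.8%

68.8


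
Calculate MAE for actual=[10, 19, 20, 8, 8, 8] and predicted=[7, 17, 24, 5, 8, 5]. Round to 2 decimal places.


Absolute errors: [3, 2, 4, 3, 0, 3]
Sum of absolute errors = 15
MAE = 15 / 6 = 2.50

2.50


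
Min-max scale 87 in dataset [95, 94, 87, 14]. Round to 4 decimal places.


Min = 14, Max = 95
Range = 95 - 14 = 81
Scaled = (x - min) / (max - min)
= (87 - 14) / 81
= 73 / 81
= 0.9012

0.9012


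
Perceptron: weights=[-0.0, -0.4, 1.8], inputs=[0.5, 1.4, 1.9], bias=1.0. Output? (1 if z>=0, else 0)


z = w . x + b
= -0.0*0.5 + -0.4*1.4 + 1.8*1.9 + 1.0
= -0.0 + -0.56 + 3.42 + 1.0
= 2.86 + 1.0
= 3.86
Since z = 3.86 >= 0, output = 1

1


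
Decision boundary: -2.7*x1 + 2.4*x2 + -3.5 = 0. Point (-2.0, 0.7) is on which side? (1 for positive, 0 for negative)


Compute -2.7 * -2.0 + 2.4 * 0.7 + -3.5
= 5.4 + 1.68 + -3.5
= 3.58
Since 3.58 >= 0, the point is on the positive side.

1


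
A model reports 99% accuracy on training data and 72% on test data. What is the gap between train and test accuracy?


Gap = train_accuracy - test_accuracy
= 99 - 72
= 27%
This large gap strongly indicates overfitting.

27


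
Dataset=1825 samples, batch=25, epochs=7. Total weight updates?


Iterations per epoch = 1825 / 25 = 73
Total updates = iterations_per_epoch * epochs
= 73 * 7
= 511

511


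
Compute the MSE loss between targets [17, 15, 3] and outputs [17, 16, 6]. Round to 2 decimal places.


Differences: [0, -1, -3]
Squared errors: [0, 1, 9]
Sum of squared errors = 10
MSE = 10 / 3 = 3.33

3.33


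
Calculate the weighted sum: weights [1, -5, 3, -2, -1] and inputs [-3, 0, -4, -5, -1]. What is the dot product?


Element-wise products:
1 * -3 = -3
-5 * 0 = 0
3 * -4 = -12
-2 * -5 = 10
-1 * -1 = 1
Sum = -3 + 0 + -12 + 10 + 1
= -4

-4


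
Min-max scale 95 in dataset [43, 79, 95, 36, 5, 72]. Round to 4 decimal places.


Min = 5, Max = 95
Range = 95 - 5 = 90
Scaled = (x - min) / (max - min)
= (95 - 5) / 90
= 90 / 90
= 1.0000

1.0000


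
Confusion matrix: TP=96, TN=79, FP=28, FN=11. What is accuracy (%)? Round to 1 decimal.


Accuracy = (TP + TN) / (TP + TN + FP + FN) * 100
= (96 + 79) / (96 + 79 + 28 + 11)
= 175 / 214
= 0.8178
= 81.8%

81.8


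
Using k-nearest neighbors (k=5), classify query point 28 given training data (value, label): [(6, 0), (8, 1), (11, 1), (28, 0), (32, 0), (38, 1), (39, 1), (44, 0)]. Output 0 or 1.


Distances from query 28:
Point 28 (class 0): distance = 0
Point 32 (class 0): distance = 4
Point 38 (class 1): distance = 10
Point 39 (class 1): distance = 11
Point 44 (class 0): distance = 16
K=5 nearest neighbors: classes = [0, 0, 1, 1, 0]
Votes for class 1: 2 / 5
Majority vote => class 0

0


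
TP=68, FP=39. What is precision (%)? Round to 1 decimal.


Precision = TP / (TP + FP) * 100
= 68 / (68 + 39)
= 68 / 107
= 0.6355
= 63.6%

63.6


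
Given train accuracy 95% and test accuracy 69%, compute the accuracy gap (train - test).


Gap = train_accuracy - test_accuracy
= 95 - 69
= 26%
This large gap strongly indicates overfitting.

26


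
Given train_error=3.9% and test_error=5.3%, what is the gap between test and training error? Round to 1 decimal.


Generalization gap = test_error - train_error
= 5.3 - 3.9
= 1.4%
A small gap suggests good generalization.

1.4


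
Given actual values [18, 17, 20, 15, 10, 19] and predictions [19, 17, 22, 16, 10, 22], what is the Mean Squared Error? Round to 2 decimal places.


Differences: [-1, 0, -2, -1, 0, -3]
Squared errors: [1, 0, 4, 1, 0, 9]
Sum of squared errors = 15
MSE = 15 / 6 = 2.50

2.50


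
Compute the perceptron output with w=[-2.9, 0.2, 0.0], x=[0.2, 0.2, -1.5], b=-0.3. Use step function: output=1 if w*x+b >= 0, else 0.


z = w . x + b
= -2.9*0.2 + 0.2*0.2 + 0.0*-1.5 + -0.3
= -0.58 + 0.04 + -0.0 + -0.3
= -0.54 + -0.3
= -0.84
Since z = -0.84 < 0, output = 0

0


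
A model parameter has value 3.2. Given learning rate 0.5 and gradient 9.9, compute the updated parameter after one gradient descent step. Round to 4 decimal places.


w_new = w_old - lr * gradient
= 3.2 - 0.5 * 9.9
= 3.2 - (4.95)
= -1.7500

-1.7500


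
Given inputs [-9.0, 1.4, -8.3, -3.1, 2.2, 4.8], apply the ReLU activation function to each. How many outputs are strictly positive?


ReLU(x) = max(0, x) for each element:
ReLU(-9.0) = 0
ReLU(1.4) = 1.4
ReLU(-8.3) = 0
ReLU(-3.1) = 0
ReLU(2.2) = 2.2
ReLU(4.8) = 4.8
Active neurons (>0): 3

3


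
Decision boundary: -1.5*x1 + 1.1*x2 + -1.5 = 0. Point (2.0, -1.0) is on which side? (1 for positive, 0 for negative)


Compute -1.5 * 2.0 + 1.1 * -1.0 + -1.5
= -3.0 + -1.1 + -1.5
= -5.6
Since -5.6 < 0, the point is on the negative side.

0


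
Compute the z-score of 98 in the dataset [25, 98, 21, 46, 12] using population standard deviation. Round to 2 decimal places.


Mean = (25 + 98 + 21 + 46 + 12) / 5 = 40.4
Variance = sum((x_i - mean)^2) / n = 953.84
Std = sqrt(953.84) = 30.8843
Z = (x - mean) / std
= (98 - 40.4) / 30.8843
= 57.6 / 30.8843
= 1.87

1.87


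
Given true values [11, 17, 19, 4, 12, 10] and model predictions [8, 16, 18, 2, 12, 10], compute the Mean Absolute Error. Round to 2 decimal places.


Absolute errors: [3, 1, 1, 2, 0, 0]
Sum of absolute errors = 7
MAE = 7 / 6 = 1.17

1.17


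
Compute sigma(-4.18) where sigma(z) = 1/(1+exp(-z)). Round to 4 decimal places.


sigmoid(z) = 1 / (1 + exp(-z))
exp(-(-4.18)) = exp(4.18) = 65.3659
1 + 65.3659 = 66.3659
1 / 66.3659 = 0.0151

0.0151


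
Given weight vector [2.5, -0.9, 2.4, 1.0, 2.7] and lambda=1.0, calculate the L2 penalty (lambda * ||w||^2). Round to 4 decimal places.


Squaring each weight:
2.5^2 = 6.25
(-0.9)^2 = 0.81
2.4^2 = 5.76
1.0^2 = 1.0
2.7^2 = 7.29
Sum of squares = 21.11
Penalty = 1.0 * 21.11 = 21.1100

21.1100


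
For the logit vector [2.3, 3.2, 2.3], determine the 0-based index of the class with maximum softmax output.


Softmax is a monotonic transformation, so it preserves the argmax.
We need to find the index of the maximum logit.
Index 0: 2.3
Index 1: 3.2
Index 2: 2.3
Maximum logit = 3.2 at index 1

1


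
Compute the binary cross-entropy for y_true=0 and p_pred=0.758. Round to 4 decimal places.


For y=0: Loss = -log(1-p)
= -log(1 - 0.758)
= -log(0.242)
= -(-1.4188)
= 1.4188

1.4188


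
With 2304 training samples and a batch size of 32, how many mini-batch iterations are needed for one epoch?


Iterations per epoch = dataset_size / batch_size
= 2304 / 32
= 72

72


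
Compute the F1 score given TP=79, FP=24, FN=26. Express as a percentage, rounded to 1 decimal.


Precision = TP / (TP + FP) = 79 / 103 = 0.767
Recall = TP / (TP + FN) = 79 / 105 = 0.7524
F1 = 2 * P * R / (P + R)
= 2 * 0.767 * 0.7524 / (0.767 + 0.7524)
= 1.1541 / 1.5194
= 0.7596
As percentage: 76.0%

76.0


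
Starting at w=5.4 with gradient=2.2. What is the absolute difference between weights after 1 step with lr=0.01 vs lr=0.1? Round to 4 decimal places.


With lr=0.01: w_new = 5.4 - 0.01 * 2.2 = 5.378
With lr=0.1: w_new = 5.4 - 0.1 * 2.2 = 5.18
Absolute difference = |5.378 - 5.18|
= 0.1980

0.1980


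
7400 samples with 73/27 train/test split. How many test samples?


Train samples = 7400 * 73% = 5402
Test samples = 7400 - 5402
= 1998

1998


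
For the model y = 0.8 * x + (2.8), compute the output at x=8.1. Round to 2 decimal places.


y = 0.8 * 8.1 + (2.8)
= 6.48 + (2.8)
= 9.28

9.28


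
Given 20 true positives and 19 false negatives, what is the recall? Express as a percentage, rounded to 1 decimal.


Recall = TP / (TP + FN) * 100
= 20 / (20 + 19)
= 20 / 39
= 0.5128
= 51.3%

51.3


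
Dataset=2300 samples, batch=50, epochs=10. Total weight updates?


Iterations per epoch = 2300 / 50 = 46
Total updates = iterations_per_epoch * epochs
= 46 * 10
= 460

460


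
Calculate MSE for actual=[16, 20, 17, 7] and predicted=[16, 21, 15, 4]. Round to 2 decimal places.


Differences: [0, -1, 2, 3]
Squared errors: [0, 1, 4, 9]
Sum of squared errors = 14
MSE = 14 / 4 = 3.50

3.50


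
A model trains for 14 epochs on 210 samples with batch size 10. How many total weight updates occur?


Iterations per epoch = 210 / 10 = 21
Total updates = iterations_per_epoch * epochs
= 21 * 14
= 294

294


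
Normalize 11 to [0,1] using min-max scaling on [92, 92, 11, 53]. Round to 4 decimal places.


Min = 11, Max = 92
Range = 92 - 11 = 81
Scaled = (x - min) / (max - min)
= (11 - 11) / 81
= 0 / 81
= 0.0000

0.0000


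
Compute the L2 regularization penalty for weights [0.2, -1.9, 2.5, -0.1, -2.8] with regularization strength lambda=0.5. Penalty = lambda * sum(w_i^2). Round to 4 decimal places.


Squaring each weight:
0.2^2 = 0.04
(-1.9)^2 = 3.61
2.5^2 = 6.25
(-0.1)^2 = 0.01
(-2.8)^2 = 7.84
Sum of squares = 17.75
Penalty = 0.5 * 17.75 = 8.8750

8.8750


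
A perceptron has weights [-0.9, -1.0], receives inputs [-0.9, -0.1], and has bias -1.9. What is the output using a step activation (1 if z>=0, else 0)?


z = w . x + b
= -0.9*-0.9 + -1.0*-0.1 + -1.9
= 0.81 + 0.1 + -1.9
= 0.91 + -1.9
= -0.99
Since z = -0.99 < 0, output = 0

0


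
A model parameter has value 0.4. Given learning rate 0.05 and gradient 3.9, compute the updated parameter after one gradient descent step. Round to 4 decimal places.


w_new = w_old - lr * gradient
= 0.4 - 0.05 * 3.9
= 0.4 - (0.195)
= 0.2050

0.2050


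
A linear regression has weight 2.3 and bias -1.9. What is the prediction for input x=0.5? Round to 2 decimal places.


y = 2.3 * 0.5 + (-1.9)
= 1.15 + (-1.9)
= -0.75

-0.75


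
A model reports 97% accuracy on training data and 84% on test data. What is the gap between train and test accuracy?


Gap = train_accuracy - test_accuracy
= 97 - 84
= 13%
This gap suggests the model is overfitting.

13


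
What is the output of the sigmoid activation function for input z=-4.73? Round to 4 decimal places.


sigmoid(z) = 1 / (1 + exp(-z))
exp(-(-4.73)) = exp(4.73) = 113.2956
1 + 113.2956 = 114.2956
1 / 114.2956 = 0.0087

0.0087


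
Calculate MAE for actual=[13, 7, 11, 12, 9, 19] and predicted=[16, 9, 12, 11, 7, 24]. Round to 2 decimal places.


Absolute errors: [3, 2, 1, 1, 2, 5]
Sum of absolute errors = 14
MAE = 14 / 6 = 2.33

2.33


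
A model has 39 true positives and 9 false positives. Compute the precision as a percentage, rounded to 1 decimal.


Precision = TP / (TP + FP) * 100
= 39 / (39 + 9)
= 39 / 48
= 0.8125
= 81.3%

81.3


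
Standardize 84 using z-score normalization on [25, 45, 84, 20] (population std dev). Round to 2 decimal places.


Mean = (25 + 45 + 84 + 20) / 4 = 43.5
Variance = sum((x_i - mean)^2) / n = 634.25
Std = sqrt(634.25) = 25.1843
Z = (x - mean) / std
= (84 - 43.5) / 25.1843
= 40.5 / 25.1843
= 1.61

1.61


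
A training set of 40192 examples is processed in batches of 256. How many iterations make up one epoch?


Iterations per epoch = dataset_size / batch_size
= 40192 / 256
= 157

157


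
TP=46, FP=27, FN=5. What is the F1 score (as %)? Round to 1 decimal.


Precision = TP / (TP + FP) = 46 / 73 = 0.6301
Recall = TP / (TP + FN) = 46 / 51 = 0.902
F1 = 2 * P * R / (P + R)
= 2 * 0.6301 * 0.902 / (0.6301 + 0.902)
= 1.1367 / 1.5321
= 0.7419
As percentage: 74.2%

74.2


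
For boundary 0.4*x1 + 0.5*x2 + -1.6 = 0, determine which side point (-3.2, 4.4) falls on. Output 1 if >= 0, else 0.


Compute 0.4 * -3.2 + 0.5 * 4.4 + -1.6
= -1.28 + 2.2 + -1.6
= -0.68
Since -0.68 < 0, the point is on the negative side.

0


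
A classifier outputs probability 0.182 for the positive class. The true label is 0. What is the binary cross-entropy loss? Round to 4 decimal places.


For y=0: Loss = -log(1-p)
= -log(1 - 0.182)
= -log(0.818)
= -(-0.2009)
= 0.2009

0.2009


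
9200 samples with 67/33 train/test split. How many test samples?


Train samples = 9200 * 67% = 6164
Test samples = 9200 - 6164
= 3036

3036


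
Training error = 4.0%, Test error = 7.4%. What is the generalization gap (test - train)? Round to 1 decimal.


Generalization gap = test_error - train_error
= 7.4 - 4.0
= 3.4%
A moderate gap.

3.4


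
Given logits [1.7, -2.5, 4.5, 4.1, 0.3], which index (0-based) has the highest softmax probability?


Softmax is a monotonic transformation, so it preserves the argmax.
We need to find the index of the maximum logit.
Index 0: 1.7
Index 1: -2.5
Index 2: 4.5
Index 3: 4.1
Index 4: 0.3
Maximum logit = 4.5 at index 2

2


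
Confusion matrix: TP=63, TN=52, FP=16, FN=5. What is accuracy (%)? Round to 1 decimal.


Accuracy = (TP + TN) / (TP + TN + FP + FN) * 100
= (63 + 52) / (63 + 52 + 16 + 5)
= 115 / 136
= 0.8456
= 84.6%

84.6


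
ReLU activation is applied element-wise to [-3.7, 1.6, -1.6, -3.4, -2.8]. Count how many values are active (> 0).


ReLU(x) = max(0, x) for each element:
ReLU(-3.7) = 0
ReLU(1.6) = 1.6
ReLU(-1.6) = 0
ReLU(-3.4) = 0
ReLU(-2.8) = 0
Active neurons (>0): 1

1


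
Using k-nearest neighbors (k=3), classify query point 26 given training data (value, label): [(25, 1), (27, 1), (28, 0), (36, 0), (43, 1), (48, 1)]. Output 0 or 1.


Distances from query 26:
Point 25 (class 1): distance = 1
Point 27 (class 1): distance = 1
Point 28 (class 0): distance = 2
K=3 nearest neighbors: classes = [1, 1, 0]
Votes for class 1: 2 / 3
Majority vote => class 1

1


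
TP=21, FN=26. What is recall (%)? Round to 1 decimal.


Recall = TP / (TP + FN) * 100
= 21 / (21 + 26)
= 21 / 47
= 0.4468
= 44.7%

44.7


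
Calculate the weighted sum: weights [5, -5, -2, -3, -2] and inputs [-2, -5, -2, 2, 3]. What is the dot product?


Element-wise products:
5 * -2 = -10
-5 * -5 = 25
-2 * -2 = 4
-3 * 2 = -6
-2 * 3 = -6
Sum = -10 + 25 + 4 + -6 + -6
= 7

7


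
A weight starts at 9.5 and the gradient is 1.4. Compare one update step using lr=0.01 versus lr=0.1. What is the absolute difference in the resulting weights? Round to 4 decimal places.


With lr=0.01: w_new = 9.5 - 0.01 * 1.4 = 9.486
With lr=0.1: w_new = 9.5 - 0.1 * 1.4 = 9.36
Absolute difference = |9.486 - 9.36|
= 0.1260

0.1260


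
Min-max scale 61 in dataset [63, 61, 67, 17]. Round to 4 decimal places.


Min = 17, Max = 67
Range = 67 - 17 = 50
Scaled = (x - min) / (max - min)
= (61 - 17) / 50
= 44 / 50
= 0.8800

0.8800


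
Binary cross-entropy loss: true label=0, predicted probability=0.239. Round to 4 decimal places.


For y=0: Loss = -log(1-p)
= -log(1 - 0.239)
= -log(0.761)
= -(-0.2731)
= 0.2731

0.2731


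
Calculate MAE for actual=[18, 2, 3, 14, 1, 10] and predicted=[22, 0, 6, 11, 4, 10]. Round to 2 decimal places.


Absolute errors: [4, 2, 3, 3, 3, 0]
Sum of absolute errors = 15
MAE = 15 / 6 = 2.50

2.50


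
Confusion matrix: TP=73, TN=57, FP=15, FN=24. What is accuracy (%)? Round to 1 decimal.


Accuracy = (TP + TN) / (TP + TN + FP + FN) * 100
= (73 + 57) / (73 + 57 + 15 + 24)
= 130 / 169
= 0.7692
= 76.9%

76.9


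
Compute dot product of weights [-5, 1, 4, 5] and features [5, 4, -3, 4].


Element-wise products:
-5 * 5 = -25
1 * 4 = 4
4 * -3 = -12
5 * 4 = 20
Sum = -25 + 4 + -12 + 20
= -13

-13


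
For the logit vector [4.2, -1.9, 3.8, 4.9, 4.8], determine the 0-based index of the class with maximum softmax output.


Softmax is a monotonic transformation, so it preserves the argmax.
We need to find the index of the maximum logit.
Index 0: 4.2
Index 1: -1.9
Index 2: 3.8
Index 3: 4.9
Index 4: 4.8
Maximum logit = 4.9 at index 3

3


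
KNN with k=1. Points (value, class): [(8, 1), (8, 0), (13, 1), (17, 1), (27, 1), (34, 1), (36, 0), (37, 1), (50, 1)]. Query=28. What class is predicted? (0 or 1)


Distances from query 28:
Point 27 (class 1): distance = 1
K=1 nearest neighbors: classes = [1]
Votes for class 1: 1 / 1
Majority vote => class 1

1


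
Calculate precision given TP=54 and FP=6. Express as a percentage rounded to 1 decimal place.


Precision = TP / (TP + FP) * 100
= 54 / (54 + 6)
= 54 / 60
= 0.9
= 90.0%

90.0


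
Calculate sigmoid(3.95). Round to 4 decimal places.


sigmoid(z) = 1 / (1 + exp(-z))
exp(-(3.95)) = exp(-3.95) = 0.0193
1 + 0.0193 = 1.0193
1 / 1.0193 = 0.9811

0.9811


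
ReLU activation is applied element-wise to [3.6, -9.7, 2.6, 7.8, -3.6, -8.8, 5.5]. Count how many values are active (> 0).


ReLU(x) = max(0, x) for each element:
ReLU(3.6) = 3.6
ReLU(-9.7) = 0
ReLU(2.6) = 2.6
ReLU(7.8) = 7.8
ReLU(-3.6) = 0
ReLU(-8.8) = 0
ReLU(5.5) = 5.5
Active neurons (>0): 4

4


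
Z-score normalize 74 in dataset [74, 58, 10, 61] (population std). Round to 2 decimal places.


Mean = (74 + 58 + 10 + 61) / 4 = 50.75
Variance = sum((x_i - mean)^2) / n = 589.6875
Std = sqrt(589.6875) = 24.2835
Z = (x - mean) / std
= (74 - 50.75) / 24.2835
= 23.25 / 24.2835
= 0.96

0.96


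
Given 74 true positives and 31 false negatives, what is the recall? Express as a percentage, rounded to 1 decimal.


Recall = TP / (TP + FN) * 100
= 74 / (74 + 31)
= 74 / 105
= 0.7048
= 70.5%

70.5


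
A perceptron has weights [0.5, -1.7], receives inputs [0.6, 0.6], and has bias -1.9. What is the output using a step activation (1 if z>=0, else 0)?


z = w . x + b
= 0.5*0.6 + -1.7*0.6 + -1.9
= 0.3 + -1.02 + -1.9
= -0.72 + -1.9
= -2.62
Since z = -2.62 < 0, output = 0

0


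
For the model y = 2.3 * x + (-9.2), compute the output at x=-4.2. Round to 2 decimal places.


y = 2.3 * -4.2 + (-9.2)
= -9.66 + (-9.2)
= -18.86

-18.86


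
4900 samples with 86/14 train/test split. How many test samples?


Train samples = 4900 * 86% = 4214
Test samples = 4900 - 4214
= 686

686


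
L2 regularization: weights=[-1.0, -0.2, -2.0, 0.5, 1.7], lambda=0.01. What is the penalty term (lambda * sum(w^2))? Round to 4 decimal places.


Squaring each weight:
(-1.0)^2 = 1.0
(-0.2)^2 = 0.04
(-2.0)^2 = 4.0
0.5^2 = 0.25
1.7^2 = 2.89
Sum of squares = 8.18
Penalty = 0.01 * 8.18 = 0.0818

0.0818


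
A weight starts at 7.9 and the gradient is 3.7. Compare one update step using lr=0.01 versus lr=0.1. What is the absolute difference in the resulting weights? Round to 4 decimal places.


With lr=0.01: w_new = 7.9 - 0.01 * 3.7 = 7.863
With lr=0.1: w_new = 7.9 - 0.1 * 3.7 = 7.53
Absolute difference = |7.863 - 7.53|
= 0.3330

0.3330


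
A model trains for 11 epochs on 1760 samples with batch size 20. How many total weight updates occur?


Iterations per epoch = 1760 / 20 = 88
Total updates = iterations_per_epoch * epochs
= 88 * 11
= 968

968


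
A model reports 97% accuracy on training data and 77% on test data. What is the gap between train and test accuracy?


Gap = train_accuracy - test_accuracy
= 97 - 77
= 20%
This gap suggests the model is overfitting.

20


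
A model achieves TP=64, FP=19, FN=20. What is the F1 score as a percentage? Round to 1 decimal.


Precision = TP / (TP + FP) = 64 / 83 = 0.7711
Recall = TP / (TP + FN) = 64 / 84 = 0.7619
F1 = 2 * P * R / (P + R)
= 2 * 0.7711 * 0.7619 / (0.7711 + 0.7619)
= 1.175 / 1.533
= 0.7665
As percentage: 76.6%

76.6


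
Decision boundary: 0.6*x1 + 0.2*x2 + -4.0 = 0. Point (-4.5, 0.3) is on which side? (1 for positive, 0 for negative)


Compute 0.6 * -4.5 + 0.2 * 0.3 + -4.0
= -2.7 + 0.06 + -4.0
= -6.64
Since -6.64 < 0, the point is on the negative side.

0


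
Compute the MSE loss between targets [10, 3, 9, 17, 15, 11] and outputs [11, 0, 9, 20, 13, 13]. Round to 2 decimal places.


Differences: [-1, 3, 0, -3, 2, -2]
Squared errors: [1, 9, 0, 9, 4, 4]
Sum of squared errors = 27
MSE = 27 / 6 = 4.50

4.50


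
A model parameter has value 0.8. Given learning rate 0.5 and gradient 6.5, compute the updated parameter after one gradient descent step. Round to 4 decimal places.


w_new = w_old - lr * gradient
= 0.8 - 0.5 * 6.5
= 0.8 - (3.25)
= -2.4500

-2.4500


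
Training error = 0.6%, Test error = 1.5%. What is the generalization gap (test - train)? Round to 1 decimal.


Generalization gap = test_error - train_error
= 1.5 - 0.6
= 0.9%
A small gap suggests good generalization.

0.9


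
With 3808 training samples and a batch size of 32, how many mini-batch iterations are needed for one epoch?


Iterations per epoch = dataset_size / batch_size
= 3808 / 32
= 119

119


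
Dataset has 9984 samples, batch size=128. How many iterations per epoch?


Iterations per epoch = dataset_size / batch_size
= 9984 / 128
= 78

78


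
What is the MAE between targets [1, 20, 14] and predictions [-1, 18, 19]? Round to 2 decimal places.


Absolute errors: [2, 2, 5]
Sum of absolute errors = 9
MAE = 9 / 3 = 3.00

3.00


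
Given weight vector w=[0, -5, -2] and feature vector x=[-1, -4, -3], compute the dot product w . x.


Element-wise products:
0 * -1 = 0
-5 * -4 = 20
-2 * -3 = 6
Sum = 0 + 20 + 6
= 26

26


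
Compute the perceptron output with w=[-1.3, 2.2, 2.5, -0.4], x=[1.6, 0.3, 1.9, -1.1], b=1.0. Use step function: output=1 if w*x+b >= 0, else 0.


z = w . x + b
= -1.3*1.6 + 2.2*0.3 + 2.5*1.9 + -0.4*-1.1 + 1.0
= -2.08 + 0.66 + 4.75 + 0.44 + 1.0
= 3.77 + 1.0
= 4.77
Since z = 4.77 >= 0, output = 1

1


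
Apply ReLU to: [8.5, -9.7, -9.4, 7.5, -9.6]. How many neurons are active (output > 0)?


ReLU(x) = max(0, x) for each element:
ReLU(8.5) = 8.5
ReLU(-9.7) = 0
ReLU(-9.4) = 0
ReLU(7.5) = 7.5
ReLU(-9.6) = 0
Active neurons (>0): 2

2


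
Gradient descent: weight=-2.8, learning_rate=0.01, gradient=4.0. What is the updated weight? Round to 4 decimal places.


w_new = w_old - lr * gradient
= -2.8 - 0.01 * 4.0
= -2.8 - (0.04)
= -2.8400

-2.8400


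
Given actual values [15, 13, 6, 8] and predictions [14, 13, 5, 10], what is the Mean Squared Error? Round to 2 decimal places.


Differences: [1, 0, 1, -2]
Squared errors: [1, 0, 1, 4]
Sum of squared errors = 6
MSE = 6 / 4 = 1.50

1.50


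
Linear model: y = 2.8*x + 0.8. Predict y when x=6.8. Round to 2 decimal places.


y = 2.8 * 6.8 + (0.8)
= 19.04 + (0.8)
= 19.84

19.84


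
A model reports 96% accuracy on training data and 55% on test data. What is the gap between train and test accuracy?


Gap = train_accuracy - test_accuracy
= 96 - 55
= 41%
This large gap strongly indicates overfitting.

41


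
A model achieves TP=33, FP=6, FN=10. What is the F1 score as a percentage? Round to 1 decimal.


Precision = TP / (TP + FP) = 33 / 39 = 0.8462
Recall = TP / (TP + FN) = 33 / 43 = 0.7674
F1 = 2 * P * R / (P + R)
= 2 * 0.8462 * 0.7674 / (0.8462 + 0.7674)
= 1.2987 / 1.6136
= 0.8049
As percentage: 80.5%

80.5


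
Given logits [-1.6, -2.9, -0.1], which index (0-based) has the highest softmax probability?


Softmax is a monotonic transformation, so it preserves the argmax.
We need to find the index of the maximum logit.
Index 0: -1.6
Index 1: -2.9
Index 2: -0.1
Maximum logit = -0.1 at index 2

2


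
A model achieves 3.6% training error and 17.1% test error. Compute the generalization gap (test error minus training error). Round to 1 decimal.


Generalization gap = test_error - train_error
= 17.1 - 3.6
= 13.5%
A large gap suggests overfitting.

13.5


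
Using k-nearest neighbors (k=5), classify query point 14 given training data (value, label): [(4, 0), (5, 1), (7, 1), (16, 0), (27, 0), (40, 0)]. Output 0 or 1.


Distances from query 14:
Point 16 (class 0): distance = 2
Point 7 (class 1): distance = 7
Point 5 (class 1): distance = 9
Point 4 (class 0): distance = 10
Point 27 (class 0): distance = 13
K=5 nearest neighbors: classes = [0, 1, 1, 0, 0]
Votes for class 1: 2 / 5
Majority vote => class 0

0


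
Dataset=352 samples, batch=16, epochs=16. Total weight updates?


Iterations per epoch = 352 / 16 = 22
Total updates = iterations_per_epoch * epochs
= 22 * 16
= 352

352


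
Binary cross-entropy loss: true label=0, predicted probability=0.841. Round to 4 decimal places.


For y=0: Loss = -log(1-p)
= -log(1 - 0.841)
= -log(0.159)
= -(-1.8389)
= 1.8389

1.8389


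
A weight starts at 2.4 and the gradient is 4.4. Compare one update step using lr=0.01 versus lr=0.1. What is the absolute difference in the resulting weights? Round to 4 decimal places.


With lr=0.01: w_new = 2.4 - 0.01 * 4.4 = 2.356
With lr=0.1: w_new = 2.4 - 0.1 * 4.4 = 1.96
Absolute difference = |2.356 - 1.96|
= 0.3960

0.3960


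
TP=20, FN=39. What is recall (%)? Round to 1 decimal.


Recall = TP / (TP + FN) * 100
= 20 / (20 + 39)
= 20 / 59
= 0.339
= 33.9%

33.9


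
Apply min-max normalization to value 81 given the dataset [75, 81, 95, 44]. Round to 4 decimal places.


Min = 44, Max = 95
Range = 95 - 44 = 51
Scaled = (x - min) / (max - min)
= (81 - 44) / 51
= 37 / 51
= 0.7255

0.7255


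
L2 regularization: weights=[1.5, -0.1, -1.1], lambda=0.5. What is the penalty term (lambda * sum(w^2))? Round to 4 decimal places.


Squaring each weight:
1.5^2 = 2.25
(-0.1)^2 = 0.01
(-1.1)^2 = 1.21
Sum of squares = 3.47
Penalty = 0.5 * 3.47 = 1.7350

1.7350


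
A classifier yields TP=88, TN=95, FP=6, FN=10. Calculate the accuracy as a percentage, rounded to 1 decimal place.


Accuracy = (TP + TN) / (TP + TN + FP + FN) * 100
= (88 + 95) / (88 + 95 + 6 + 10)
= 183 / 199
= 0.9196
= 92.0%

92.0


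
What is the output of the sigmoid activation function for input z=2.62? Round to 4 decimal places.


sigmoid(z) = 1 / (1 + exp(-z))
exp(-(2.62)) = exp(-2.62) = 0.0728
1 + 0.0728 = 1.0728
1 / 1.0728 = 0.9321

0.9321


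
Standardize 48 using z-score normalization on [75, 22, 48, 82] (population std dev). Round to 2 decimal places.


Mean = (75 + 22 + 48 + 82) / 4 = 56.75
Variance = sum((x_i - mean)^2) / n = 563.6875
Std = sqrt(563.6875) = 23.7421
Z = (x - mean) / std
= (48 - 56.75) / 23.7421
= -8.75 / 23.7421
= -0.37

-0.37


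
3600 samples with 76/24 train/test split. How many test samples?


Train samples = 3600 * 76% = 2736
Test samples = 3600 - 2736
= 864

864


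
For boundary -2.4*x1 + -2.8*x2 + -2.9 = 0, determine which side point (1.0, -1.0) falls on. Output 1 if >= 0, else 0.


Compute -2.4 * 1.0 + -2.8 * -1.0 + -2.9
= -2.4 + 2.8 + -2.9
= -2.5
Since -2.5 < 0, the point is on the negative side.

0


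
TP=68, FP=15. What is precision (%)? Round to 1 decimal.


Precision = TP / (TP + FP) * 100
= 68 / (68 + 15)
= 68 / 83
= 0.8193
= 81.9%

81.9


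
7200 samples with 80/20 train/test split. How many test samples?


Train samples = 7200 * 80% = 5760
Test samples = 7200 - 5760
= 1440

1440


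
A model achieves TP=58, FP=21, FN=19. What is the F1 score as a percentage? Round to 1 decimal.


Precision = TP / (TP + FP) = 58 / 79 = 0.7342
Recall = TP / (TP + FN) = 58 / 77 = 0.7532
F1 = 2 * P * R / (P + R)
= 2 * 0.7342 * 0.7532 / (0.7342 + 0.7532)
= 1.106 / 1.4874
= 0.7436
As percentage: 74.4%

74.4


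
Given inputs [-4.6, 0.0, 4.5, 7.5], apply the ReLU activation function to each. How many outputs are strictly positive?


ReLU(x) = max(0, x) for each element:
ReLU(-4.6) = 0
ReLU(0.0) = 0
ReLU(4.5) = 4.5
ReLU(7.5) = 7.5
Active neurons (>0): 2

2


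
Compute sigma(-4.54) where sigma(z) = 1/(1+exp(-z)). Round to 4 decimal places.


sigmoid(z) = 1 / (1 + exp(-z))
exp(-(-4.54)) = exp(4.54) = 93.6908
1 + 93.6908 = 94.6908
1 / 94.6908 = 0.0106

0.0106


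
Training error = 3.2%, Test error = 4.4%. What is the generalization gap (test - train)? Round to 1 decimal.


Generalization gap = test_error - train_error
= 4.4 - 3.2
= 1.2%
A small gap suggests good generalization.

1.2


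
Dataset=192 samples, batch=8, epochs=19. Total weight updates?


Iterations per epoch = 192 / 8 = 24
Total updates = iterations_per_epoch * epochs
= 24 * 19
= 456

456


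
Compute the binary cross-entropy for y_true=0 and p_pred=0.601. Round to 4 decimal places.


For y=0: Loss = -log(1-p)
= -log(1 - 0.601)
= -log(0.399)
= -(-0.9188)
= 0.9188

0.9188


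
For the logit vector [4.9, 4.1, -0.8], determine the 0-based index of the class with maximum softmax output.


Softmax is a monotonic transformation, so it preserves the argmax.
We need to find the index of the maximum logit.
Index 0: 4.9
Index 1: 4.1
Index 2: -0.8
Maximum logit = 4.9 at index 0

0
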